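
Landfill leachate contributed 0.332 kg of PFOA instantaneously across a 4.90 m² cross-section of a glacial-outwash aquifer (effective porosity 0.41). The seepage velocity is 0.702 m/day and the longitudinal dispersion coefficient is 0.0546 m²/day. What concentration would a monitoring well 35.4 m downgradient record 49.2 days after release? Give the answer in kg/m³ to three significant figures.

For an instantaneous plane source, C(x,t) = M/(n_e·A·√(4πDt)) · exp(−(x−vt)²/(4Dt)), with n_e·A the pore (flow) area.
Plume center vt = 0.702 × 49.2 = 34.5384 m, so the well at 35.4 m is 0.8616 m downgradient of the peak.
√(4πDt) = 5.810 m, giving peak height M/(n_e·A·√(4πDt)) = 0.332/(0.41 × 4.90 × 5.810) = 0.02844 kg/m³.
(x−vt)²/(4Dt) = (0.8616)²/(4 × 0.0546 × 49.2) = 0.06909; exp(−0.06909) = 0.9332.
C = 0.02844 × 0.9332 = 0.0265 kg/m³.

0.0265 kg/m³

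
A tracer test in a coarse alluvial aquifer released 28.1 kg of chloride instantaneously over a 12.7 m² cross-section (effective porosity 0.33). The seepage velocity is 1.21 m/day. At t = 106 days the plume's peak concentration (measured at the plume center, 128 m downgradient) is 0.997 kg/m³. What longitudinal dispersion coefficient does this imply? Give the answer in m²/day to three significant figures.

0.0340 m²/day

At the plume center C_max = M/(n_e·A·√(4πDt)), so D = M²/(4πt·(n_e·A·C_max)²).
n_e·A·C_max = 0.33 × 12.7 × 0.997 = 4.178 kg/m.
D = 28.1²/(4π × 106 × 4.178²) = 0.0340 m²/day.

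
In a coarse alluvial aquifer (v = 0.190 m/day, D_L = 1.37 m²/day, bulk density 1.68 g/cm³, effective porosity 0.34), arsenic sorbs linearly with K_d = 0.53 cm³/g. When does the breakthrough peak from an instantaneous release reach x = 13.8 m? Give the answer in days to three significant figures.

159 days

Retardation factor R = 1 + ρ_b·K_d/n = 1 + 1.68 × 0.53/0.34 = 3.619.
Sorption retards both mechanisms: v_R = v/R = 0.05250 m/day, D_R = D/R = 0.3786 m²/day.
Peak time from v_R²t² + 2D_R t − x² = 0: t = (√(D_R² + v_R²x²) − D_R)/v_R².
√(D_R² + v_R²x²) = √(0.3786² + 0.05250² × 13.8²) = 0.8175; v_R² = 0.002756.
t = (0.8175 − 0.3786)/0.002756 = 159 days.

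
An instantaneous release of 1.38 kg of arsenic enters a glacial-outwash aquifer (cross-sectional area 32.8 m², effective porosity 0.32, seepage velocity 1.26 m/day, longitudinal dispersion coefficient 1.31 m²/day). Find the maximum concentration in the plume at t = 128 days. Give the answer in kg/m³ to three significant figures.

0.00286 kg/m³

The peak of an instantaneous 1D plume sits at x = vt; there the Gaussian factor is 1 and C_max = M/(n_e·A·√(4πDt)), where n_e·A is the pore area the mass is dissolved in.
√(4πDt) = √(4π × 1.31 × 128) = 45.90 m, so C_max = 1.38/(0.32 × 32.8 × 45.90) = 0.00286 kg/m³.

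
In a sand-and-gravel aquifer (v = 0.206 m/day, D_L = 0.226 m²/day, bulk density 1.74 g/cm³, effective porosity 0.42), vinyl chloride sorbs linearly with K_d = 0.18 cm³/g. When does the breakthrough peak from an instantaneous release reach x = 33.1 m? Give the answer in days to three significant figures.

271 days

Retardation factor R = 1 + ρ_b·K_d/n = 1 + 1.74 × 0.18/0.42 = 1.746.
Sorption retards both mechanisms: v_R = v/R = 0.1180 m/day, D_R = D/R = 0.1294 m²/day.
Peak time from v_R²t² + 2D_R t − x² = 0: t = (√(D_R² + v_R²x²) − D_R)/v_R².
√(D_R² + v_R²x²) = √(0.1294² + 0.1180² × 33.1²) = 3.908; v_R² = 0.01392.
t = (3.908 − 0.1294)/0.01392 = 271 days.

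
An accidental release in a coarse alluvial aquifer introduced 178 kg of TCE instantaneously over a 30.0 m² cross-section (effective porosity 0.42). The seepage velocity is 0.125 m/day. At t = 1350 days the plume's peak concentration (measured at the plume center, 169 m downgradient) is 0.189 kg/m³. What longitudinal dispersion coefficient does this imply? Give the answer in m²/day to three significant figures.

0.329 m²/day

At the plume center C_max = M/(n_e·A·√(4πDt)), so D = M²/(4πt·(n_e·A·C_max)²).
n_e·A·C_max = 0.42 × 30.0 × 0.189 = 2.381 kg/m.
D = 178²/(4π × 1350 × 2.381²) = 0.329 m²/day.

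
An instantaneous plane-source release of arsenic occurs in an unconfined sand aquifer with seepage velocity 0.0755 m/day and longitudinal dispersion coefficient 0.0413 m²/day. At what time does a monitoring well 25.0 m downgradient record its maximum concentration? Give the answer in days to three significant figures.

324 days

For the 1D instantaneous-source solution, setting ∂C/∂t = 0 at fixed x gives v²t² + 2Dt − x² = 0, so t = (√(D² + v²x²) − D)/v².
√(D² + v²x²) = √(0.0413² + 0.0755² × 25.0²) = 1.888; v² = 0.00570025.
t = (1.888 − 0.0413)/0.00570025 = 324 days (vs. the pure-advection estimate x/v = 331 d).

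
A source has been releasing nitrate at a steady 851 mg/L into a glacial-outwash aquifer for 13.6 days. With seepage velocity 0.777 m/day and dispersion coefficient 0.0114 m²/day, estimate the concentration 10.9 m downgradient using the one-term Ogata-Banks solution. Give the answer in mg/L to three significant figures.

For a continuous step input, C/C₀ ≈ ½·erfc((x−vt)/(2√(Dt))).
vt = 0.777 × 13.6 = 10.5672 m and 2√(Dt) = 2√(0.0114 × 13.6) = 0.7875 m.
Argument (x−vt)/(2√(Dt)) = (10.9 − 10.5672)/0.7875 = 0.4226; ½·erfc(0.4226) = 0.2750.
C = 851 × 0.2750 = 234 mg/L.

234 mg/L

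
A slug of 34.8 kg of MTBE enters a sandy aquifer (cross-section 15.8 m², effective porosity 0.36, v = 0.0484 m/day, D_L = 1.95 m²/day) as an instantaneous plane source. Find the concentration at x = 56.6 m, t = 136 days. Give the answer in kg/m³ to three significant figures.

For an instantaneous plane source, C(x,t) = M/(n_e·A·√(4πDt)) · exp(−(x−vt)²/(4Dt)), with n_e·A the pore (flow) area.
Plume center vt = 0.0484 × 136 = 6.5824 m, so the well at 56.6 m is 50.0176 m downgradient of the peak.
√(4πDt) = 57.73 m, giving peak height M/(n_e·A·√(4πDt)) = 34.8/(0.36 × 15.8 × 57.73) = 0.1060 kg/m³.
(x−vt)²/(4Dt) = (50.0176)²/(4 × 1.95 × 136) = 2.358; exp(−2.358) = 0.09461.
C = 0.1060 × 0.09461 = 0.0100 kg/m³.

0.0100 kg/m³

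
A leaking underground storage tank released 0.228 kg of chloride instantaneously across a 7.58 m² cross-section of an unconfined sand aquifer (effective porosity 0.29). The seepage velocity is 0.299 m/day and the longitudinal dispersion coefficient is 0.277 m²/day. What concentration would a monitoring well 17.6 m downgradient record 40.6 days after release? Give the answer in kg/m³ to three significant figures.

For an instantaneous plane source, C(x,t) = M/(n_e·A·√(4πDt)) · exp(−(x−vt)²/(4Dt)), with n_e·A the pore (flow) area.
Plume center vt = 0.299 × 40.6 = 12.1394 m, so the well at 17.6 m is 5.4606 m downgradient of the peak.
√(4πDt) = 11.89 m, giving peak height M/(n_e·A·√(4πDt)) = 0.228/(0.29 × 7.58 × 11.89) = 0.008723 kg/m³.
(x−vt)²/(4Dt) = (5.4606)²/(4 × 0.277 × 40.6) = 0.6628; exp(−0.6628) = 0.5154.
C = 0.008723 × 0.5154 = 0.00450 kg/m³.

0.00450 kg/m³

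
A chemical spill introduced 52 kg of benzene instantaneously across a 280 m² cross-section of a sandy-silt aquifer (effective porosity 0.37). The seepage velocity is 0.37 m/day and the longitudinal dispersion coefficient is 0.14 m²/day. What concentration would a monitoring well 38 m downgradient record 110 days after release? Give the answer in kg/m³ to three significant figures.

0.0321 kg/m³

For an instantaneous plane source, C(x,t) = M/(n_e·A·√(4πDt)) · exp(−(x−vt)²/(4Dt)), with n_e·A the pore (flow) area.
Plume center vt = 0.37 × 110 = 40.7 m, so the well at 38 m is 2.7 m upgradient of the peak.
√(4πDt) = 13.91 m, giving peak height M/(n_e·A·√(4πDt)) = 52/(0.37 × 280 × 13.91) = 0.03608 kg/m³.
(x−vt)²/(4Dt) = (-2.7)²/(4 × 0.14 × 110) = 0.1183; exp(−0.1183) = 0.8884.
C = 0.03608 × 0.8884 = 0.0321 kg/m³.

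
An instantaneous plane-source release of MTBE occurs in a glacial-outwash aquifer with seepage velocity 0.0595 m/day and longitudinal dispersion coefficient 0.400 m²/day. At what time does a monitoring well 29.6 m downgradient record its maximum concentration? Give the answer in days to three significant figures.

For the 1D instantaneous-source solution, setting ∂C/∂t = 0 at fixed x gives v²t² + 2Dt − x² = 0, so t = (√(D² + v²x²) − D)/v².
√(D² + v²x²) = √(0.400² + 0.0595² × 29.6²) = 1.806; v² = 0.00354025.
t = (1.806 − 0.400)/0.00354025 = 397 days (vs. the pure-advection estimate x/v = 497 d).

397 days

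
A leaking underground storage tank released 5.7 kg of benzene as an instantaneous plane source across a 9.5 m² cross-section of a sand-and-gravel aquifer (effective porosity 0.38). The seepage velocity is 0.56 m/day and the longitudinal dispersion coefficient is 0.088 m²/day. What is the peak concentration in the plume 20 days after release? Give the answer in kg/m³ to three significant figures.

0.336 kg/m³

The peak of an instantaneous 1D plume sits at x = vt; there the Gaussian factor is 1 and C_max = M/(n_e·A·√(4πDt)), where n_e·A is the pore area the mass is dissolved in.
√(4πDt) = √(4π × 0.088 × 20) = 4.703 m, so C_max = 5.7/(0.38 × 9.5 × 4.703) = 0.336 kg/m³.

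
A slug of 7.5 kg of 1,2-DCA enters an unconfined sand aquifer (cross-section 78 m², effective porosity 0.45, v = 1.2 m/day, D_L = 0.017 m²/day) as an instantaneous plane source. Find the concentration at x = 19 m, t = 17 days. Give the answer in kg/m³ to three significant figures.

0.0206 kg/m³

For an instantaneous plane source, C(x,t) = M/(n_e·A·√(4πDt)) · exp(−(x−vt)²/(4Dt)), with n_e·A the pore (flow) area.
Plume center vt = 1.2 × 17 = 20.4 m, so the well at 19 m is 1.4 m upgradient of the peak.
√(4πDt) = 1.906 m, giving peak height M/(n_e·A·√(4πDt)) = 7.5/(0.45 × 78 × 1.906) = 0.1121 kg/m³.
(x−vt)²/(4Dt) = (-1.4)²/(4 × 0.017 × 17) = 1.696; exp(−1.696) = 0.1834.
C = 0.1121 × 0.1834 = 0.0206 kg/m³.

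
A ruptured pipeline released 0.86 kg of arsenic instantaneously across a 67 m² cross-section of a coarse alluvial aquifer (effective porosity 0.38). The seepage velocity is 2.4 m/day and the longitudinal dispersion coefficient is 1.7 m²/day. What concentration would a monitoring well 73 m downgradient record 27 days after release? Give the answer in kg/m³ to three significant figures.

0.000975 kg/m³

For an instantaneous plane source, C(x,t) = M/(n_e·A·√(4πDt)) · exp(−(x−vt)²/(4Dt)), with n_e·A the pore (flow) area.
Plume center vt = 2.4 × 27 = 64.8 m, so the well at 73 m is 8.2 m downgradient of the peak.
√(4πDt) = 24.02 m, giving peak height M/(n_e·A·√(4πDt)) = 0.86/(0.38 × 67 × 24.02) = 0.001406 kg/m³.
(x−vt)²/(4Dt) = (8.2)²/(4 × 1.7 × 27) = 0.3662; exp(−0.3662) = 0.6934.
C = 0.001406 × 0.6934 = 0.000975 kg/m³.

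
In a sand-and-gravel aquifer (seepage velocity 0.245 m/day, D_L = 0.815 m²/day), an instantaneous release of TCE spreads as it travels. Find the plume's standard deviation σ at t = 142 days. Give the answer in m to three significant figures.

Dispersive spreading gives a Gaussian with σ² = 2Dt; advection only shifts the center.
σ = √(2 × 0.815 × 142) = 15.2 m.

15.2 m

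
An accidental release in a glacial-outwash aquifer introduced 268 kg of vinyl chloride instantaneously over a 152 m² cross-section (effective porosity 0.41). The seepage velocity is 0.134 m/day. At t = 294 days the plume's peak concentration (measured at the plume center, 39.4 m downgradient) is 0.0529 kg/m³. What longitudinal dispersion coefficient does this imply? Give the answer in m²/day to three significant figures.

1.79 m²/day

At the plume center C_max = M/(n_e·A·√(4πDt)), so D = M²/(4πt·(n_e·A·C_max)²).
n_e·A·C_max = 0.41 × 152 × 0.0529 = 3.297 kg/m.
D = 268²/(4π × 294 × 3.297²) = 1.79 m²/day.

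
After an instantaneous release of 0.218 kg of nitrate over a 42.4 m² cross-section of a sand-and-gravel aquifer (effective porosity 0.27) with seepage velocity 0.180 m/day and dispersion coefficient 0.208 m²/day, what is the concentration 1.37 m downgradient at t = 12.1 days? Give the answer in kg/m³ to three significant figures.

0.00317 kg/m³

For an instantaneous plane source, C(x,t) = M/(n_e·A·√(4πDt)) · exp(−(x−vt)²/(4Dt)), with n_e·A the pore (flow) area.
Plume center vt = 0.180 × 12.1 = 2.178 m, so the well at 1.37 m is 0.808 m upgradient of the peak.
√(4πDt) = 5.624 m, giving peak height M/(n_e·A·√(4πDt)) = 0.218/(0.27 × 42.4 × 5.624) = 0.003386 kg/m³.
(x−vt)²/(4Dt) = (-0.808)²/(4 × 0.208 × 12.1) = 0.06485; exp(−0.06485) = 0.9372.
C = 0.003386 × 0.9372 = 0.00317 kg/m³.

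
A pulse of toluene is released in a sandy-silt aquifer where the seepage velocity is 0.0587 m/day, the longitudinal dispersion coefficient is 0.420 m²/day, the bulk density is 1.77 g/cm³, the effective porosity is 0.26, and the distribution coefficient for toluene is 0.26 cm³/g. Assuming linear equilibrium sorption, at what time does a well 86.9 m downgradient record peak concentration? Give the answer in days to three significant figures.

Retardation factor R = 1 + ρ_b·K_d/n = 1 + 1.77 × 0.26/0.26 = 2.770.
Sorption retards both mechanisms: v_R = v/R = 0.02119 m/day, D_R = D/R = 0.1516 m²/day.
Peak time from v_R²t² + 2D_R t − x² = 0: t = (√(D_R² + v_R²x²) − D_R)/v_R².
√(D_R² + v_R²x²) = √(0.1516² + 0.02119² × 86.9²) = 1.848; v_R² = 0.0004490.
t = (1.848 − 0.1516)/0.0004490 = 3780 days.

3780 days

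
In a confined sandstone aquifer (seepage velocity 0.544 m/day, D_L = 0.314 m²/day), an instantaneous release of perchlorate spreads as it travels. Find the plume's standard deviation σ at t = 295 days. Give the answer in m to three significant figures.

Dispersive spreading gives a Gaussian with σ² = 2Dt; advection only shifts the center.
σ = √(2 × 0.314 × 295) = 13.6 m.

13.6 m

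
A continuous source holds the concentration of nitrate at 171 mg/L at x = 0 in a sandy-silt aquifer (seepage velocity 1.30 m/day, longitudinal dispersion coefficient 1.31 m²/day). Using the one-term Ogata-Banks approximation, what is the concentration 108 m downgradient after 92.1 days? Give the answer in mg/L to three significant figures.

133 mg/L

For a continuous step input, C/C₀ ≈ ½·erfc((x−vt)/(2√(Dt))).
vt = 1.30 × 92.1 = 119.73 m and 2√(Dt) = 2√(1.31 × 92.1) = 21.97 m.
Argument (x−vt)/(2√(Dt)) = (108 − 119.73)/21.97 = -0.5339; ½·erfc(-0.5339) = 0.7749.
C = 171 × 0.7749 = 133 mg/L.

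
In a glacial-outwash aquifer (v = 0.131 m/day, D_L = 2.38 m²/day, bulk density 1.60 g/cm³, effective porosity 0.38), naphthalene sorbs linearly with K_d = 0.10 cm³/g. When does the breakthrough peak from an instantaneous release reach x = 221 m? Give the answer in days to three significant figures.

2210 days

Retardation factor R = 1 + ρ_b·K_d/n = 1 + 1.60 × 0.10/0.38 = 1.421.
Sorption retards both mechanisms: v_R = v/R = 0.09219 m/day, D_R = D/R = 1.675 m²/day.
Peak time from v_R²t² + 2D_R t − x² = 0: t = (√(D_R² + v_R²x²) − D_R)/v_R².
√(D_R² + v_R²x²) = √(1.675² + 0.09219² × 221²) = 20.44; v_R² = 0.008499.
t = (20.44 − 1.675)/0.008499 = 2210 days.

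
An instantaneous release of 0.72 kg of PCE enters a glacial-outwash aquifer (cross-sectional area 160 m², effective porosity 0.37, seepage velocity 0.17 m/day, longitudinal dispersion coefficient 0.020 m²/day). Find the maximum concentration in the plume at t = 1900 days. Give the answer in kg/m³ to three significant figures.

0.000557 kg/m³

The peak of an instantaneous 1D plume sits at x = vt; there the Gaussian factor is 1 and C_max = M/(n_e·A·√(4πDt)), where n_e·A is the pore area the mass is dissolved in.
√(4πDt) = √(4π × 0.020 × 1900) = 21.85 m, so C_max = 0.72/(0.37 × 160 × 21.85) = 0.000557 kg/m³.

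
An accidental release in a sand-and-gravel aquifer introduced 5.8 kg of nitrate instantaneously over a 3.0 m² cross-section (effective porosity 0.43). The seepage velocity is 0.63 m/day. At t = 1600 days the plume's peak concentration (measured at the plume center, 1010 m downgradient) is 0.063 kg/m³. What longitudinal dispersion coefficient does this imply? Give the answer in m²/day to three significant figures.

At the plume center C_max = M/(n_e·A·√(4πDt)), so D = M²/(4πt·(n_e·A·C_max)²).
n_e·A·C_max = 0.43 × 3.0 × 0.063 = 0.08127 kg/m.
D = 5.8²/(4π × 1600 × 0.08127²) = 0.253 m²/day.

0.253 m²/day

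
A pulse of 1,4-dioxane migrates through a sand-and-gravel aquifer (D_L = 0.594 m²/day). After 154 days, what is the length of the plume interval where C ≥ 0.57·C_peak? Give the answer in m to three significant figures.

28.7 m

The plume is Gaussian with σ = √(2Dt) = √(2 × 0.594 × 154) = 13.53 m.
C/C_peak = exp(−Δx²/(2σ²)) = 0.57 ⇒ Δx = σ·√(−2 ln 0.57) = 13.53 × 1.060 = 14.34 m.
Width = 2Δx = 28.7 m.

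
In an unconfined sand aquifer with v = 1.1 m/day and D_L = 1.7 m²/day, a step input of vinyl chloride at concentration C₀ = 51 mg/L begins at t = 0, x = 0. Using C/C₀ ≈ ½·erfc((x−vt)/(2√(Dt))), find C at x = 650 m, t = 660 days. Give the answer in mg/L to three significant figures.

48.2 mg/L

For a continuous step input, C/C₀ ≈ ½·erfc((x−vt)/(2√(Dt))).
vt = 1.1 × 660 = 726 m and 2√(Dt) = 2√(1.7 × 660) = 66.99 m.
Argument (x−vt)/(2√(Dt)) = (650 − 726)/66.99 = -1.134; ½·erfc(-1.134) = 0.9456.
C = 51 × 0.9456 = 48.2 mg/L.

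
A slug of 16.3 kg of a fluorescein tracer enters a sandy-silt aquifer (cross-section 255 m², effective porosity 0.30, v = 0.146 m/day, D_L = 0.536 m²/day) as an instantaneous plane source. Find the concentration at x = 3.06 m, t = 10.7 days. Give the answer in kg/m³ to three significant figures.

0.0228 kg/m³

For an instantaneous plane source, C(x,t) = M/(n_e·A·√(4πDt)) · exp(−(x−vt)²/(4Dt)), with n_e·A the pore (flow) area.
Plume center vt = 0.146 × 10.7 = 1.5622 m, so the well at 3.06 m is 1.4978 m downgradient of the peak.
√(4πDt) = 8.489 m, giving peak height M/(n_e·A·√(4πDt)) = 16.3/(0.30 × 255 × 8.489) = 0.02510 kg/m³.
(x−vt)²/(4Dt) = (1.4978)²/(4 × 0.536 × 10.7) = 0.09779; exp(−0.09779) = 0.9068.
C = 0.02510 × 0.9068 = 0.0228 kg/m³.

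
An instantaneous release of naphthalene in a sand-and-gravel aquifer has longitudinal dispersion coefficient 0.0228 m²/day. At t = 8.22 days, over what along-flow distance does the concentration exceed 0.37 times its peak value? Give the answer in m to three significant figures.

1.73 m

The plume is Gaussian with σ = √(2Dt) = √(2 × 0.0228 × 8.22) = 0.6122 m.
C/C_peak = exp(−Δx²/(2σ²)) = 0.37 ⇒ Δx = σ·√(−2 ln 0.37) = 0.6122 × 1.410 = 0.8632 m.
Width = 2Δx = 1.73 m.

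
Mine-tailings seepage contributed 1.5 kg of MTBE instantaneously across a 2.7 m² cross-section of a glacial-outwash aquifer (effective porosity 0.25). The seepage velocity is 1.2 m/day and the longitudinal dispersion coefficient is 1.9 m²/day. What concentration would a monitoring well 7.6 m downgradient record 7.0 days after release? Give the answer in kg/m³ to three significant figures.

For an instantaneous plane source, C(x,t) = M/(n_e·A·√(4πDt)) · exp(−(x−vt)²/(4Dt)), with n_e·A the pore (flow) area.
Plume center vt = 1.2 × 7.0 = 8.4 m, so the well at 7.6 m is 0.8 m upgradient of the peak.
√(4πDt) = 12.93 m, giving peak height M/(n_e·A·√(4πDt)) = 1.5/(0.25 × 2.7 × 12.93) = 0.1719 kg/m³.
(x−vt)²/(4Dt) = (-0.8)²/(4 × 1.9 × 7.0) = 0.01203; exp(−0.01203) = 0.9880.
C = 0.1719 × 0.9880 = 0.170 kg/m³.

0.170 kg/m³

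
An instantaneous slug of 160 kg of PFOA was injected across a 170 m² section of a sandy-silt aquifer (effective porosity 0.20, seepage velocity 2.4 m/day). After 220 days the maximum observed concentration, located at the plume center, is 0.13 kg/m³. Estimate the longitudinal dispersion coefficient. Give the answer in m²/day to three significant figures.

At the plume center C_max = M/(n_e·A·√(4πDt)), so D = M²/(4πt·(n_e·A·C_max)²).
n_e·A·C_max = 0.20 × 170 × 0.13 = 4.420 kg/m.
D = 160²/(4π × 220 × 4.420²) = 0.474 m²/day.

0.474 m²/day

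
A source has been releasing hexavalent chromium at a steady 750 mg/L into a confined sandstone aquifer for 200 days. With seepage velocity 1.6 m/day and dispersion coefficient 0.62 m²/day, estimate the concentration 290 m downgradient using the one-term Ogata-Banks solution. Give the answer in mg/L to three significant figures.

For a continuous step input, C/C₀ ≈ ½·erfc((x−vt)/(2√(Dt))).
vt = 1.6 × 200 = 320 m and 2√(Dt) = 2√(0.62 × 200) = 22.27 m.
Argument (x−vt)/(2√(Dt)) = (290 − 320)/22.27 = -1.347; ½·erfc(-1.347) = 0.9716.
C = 750 × 0.9716 = 729 mg/L.

729 mg/L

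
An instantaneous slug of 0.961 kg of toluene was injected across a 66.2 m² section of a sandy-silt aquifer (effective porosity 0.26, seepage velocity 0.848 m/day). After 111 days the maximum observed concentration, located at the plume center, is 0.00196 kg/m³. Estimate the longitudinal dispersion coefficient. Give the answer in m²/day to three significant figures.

0.582 m²/day

At the plume center C_max = M/(n_e·A·√(4πDt)), so D = M²/(4πt·(n_e·A·C_max)²).
n_e·A·C_max = 0.26 × 66.2 × 0.00196 = 0.03374 kg/m.
D = 0.961²/(4π × 111 × 0.03374²) = 0.582 m²/day.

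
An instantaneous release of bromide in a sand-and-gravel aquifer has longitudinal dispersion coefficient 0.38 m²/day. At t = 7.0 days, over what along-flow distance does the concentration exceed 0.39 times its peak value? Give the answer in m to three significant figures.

The plume is Gaussian with σ = √(2Dt) = √(2 × 0.38 × 7.0) = 2.307 m.
C/C_peak = exp(−Δx²/(2σ²)) = 0.39 ⇒ Δx = σ·√(−2 ln 0.39) = 2.307 × 1.372 = 3.165 m.
Width = 2Δx = 6.33 m.

6.33 m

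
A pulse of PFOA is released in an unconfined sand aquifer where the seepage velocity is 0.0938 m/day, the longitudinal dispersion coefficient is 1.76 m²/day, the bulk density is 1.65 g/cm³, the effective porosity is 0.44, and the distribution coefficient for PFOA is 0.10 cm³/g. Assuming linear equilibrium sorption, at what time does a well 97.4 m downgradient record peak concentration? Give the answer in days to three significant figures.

1180 days

Retardation factor R = 1 + ρ_b·K_d/n = 1 + 1.65 × 0.10/0.44 = 1.375.
Sorption retards both mechanisms: v_R = v/R = 0.06822 m/day, D_R = D/R = 1.280 m²/day.
Peak time from v_R²t² + 2D_R t − x² = 0: t = (√(D_R² + v_R²x²) − D_R)/v_R².
√(D_R² + v_R²x²) = √(1.280² + 0.06822² × 97.4²) = 6.767; v_R² = 0.004654.
t = (6.767 − 1.280)/0.004654 = 1180 days.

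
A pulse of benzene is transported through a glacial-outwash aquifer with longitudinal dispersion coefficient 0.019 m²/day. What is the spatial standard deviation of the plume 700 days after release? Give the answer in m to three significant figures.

Dispersive spreading gives a Gaussian with σ² = 2Dt; advection only shifts the center.
σ = √(2 × 0.019 × 700) = 5.16 m.

5.16 m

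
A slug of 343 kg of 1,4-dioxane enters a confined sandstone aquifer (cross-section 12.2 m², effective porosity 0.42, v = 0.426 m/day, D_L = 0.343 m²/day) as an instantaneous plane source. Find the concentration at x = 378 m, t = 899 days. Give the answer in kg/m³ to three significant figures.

For an instantaneous plane source, C(x,t) = M/(n_e·A·√(4πDt)) · exp(−(x−vt)²/(4Dt)), with n_e·A the pore (flow) area.
Plume center vt = 0.426 × 899 = 382.974 m, so the well at 378 m is 4.974 m upgradient of the peak.
√(4πDt) = 62.25 m, giving peak height M/(n_e·A·√(4πDt)) = 343/(0.42 × 12.2 × 62.25) = 1.075 kg/m³.
(x−vt)²/(4Dt) = (-4.974)²/(4 × 0.343 × 899) = 0.02006; exp(−0.02006) = 0.9801.
C = 1.075 × 0.9801 = 1.05 kg/m³.

1.05 kg/m³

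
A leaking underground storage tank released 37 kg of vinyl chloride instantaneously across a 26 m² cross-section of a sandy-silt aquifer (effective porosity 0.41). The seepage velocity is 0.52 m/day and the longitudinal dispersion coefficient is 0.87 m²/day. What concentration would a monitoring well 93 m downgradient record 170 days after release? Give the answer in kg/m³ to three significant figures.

0.0777 kg/m³

For an instantaneous plane source, C(x,t) = M/(n_e·A·√(4πDt)) · exp(−(x−vt)²/(4Dt)), with n_e·A the pore (flow) area.
Plume center vt = 0.52 × 170 = 88.4 m, so the well at 93 m is 4.6 m downgradient of the peak.
√(4πDt) = 43.11 m, giving peak height M/(n_e·A·√(4πDt)) = 37/(0.41 × 26 × 43.11) = 0.08051 kg/m³.
(x−vt)²/(4Dt) = (4.6)²/(4 × 0.87 × 170) = 0.03577; exp(−0.03577) = 0.9649.
C = 0.08051 × 0.9649 = 0.0777 kg/m³.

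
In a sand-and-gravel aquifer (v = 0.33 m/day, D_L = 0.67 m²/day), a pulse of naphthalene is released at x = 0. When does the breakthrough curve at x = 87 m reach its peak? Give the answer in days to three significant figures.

For the 1D instantaneous-source solution, setting ∂C/∂t = 0 at fixed x gives v²t² + 2Dt − x² = 0, so t = (√(D² + v²x²) − D)/v².
√(D² + v²x²) = √(0.67² + 0.33² × 87²) = 28.72; v² = 0.1089.
t = (28.72 − 0.67)/0.1089 = 258 days (vs. the pure-advection estimate x/v = 264 d).

258 days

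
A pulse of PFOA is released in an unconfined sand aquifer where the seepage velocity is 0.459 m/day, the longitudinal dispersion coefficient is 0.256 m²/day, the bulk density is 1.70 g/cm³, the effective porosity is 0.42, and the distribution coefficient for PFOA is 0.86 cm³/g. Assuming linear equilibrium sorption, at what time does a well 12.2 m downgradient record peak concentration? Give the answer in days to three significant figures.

114 days

Retardation factor R = 1 + ρ_b·K_d/n = 1 + 1.70 × 0.86/0.42 = 4.481.
Sorption retards both mechanisms: v_R = v/R = 0.1024 m/day, D_R = D/R = 0.05713 m²/day.
Peak time from v_R²t² + 2D_R t − x² = 0: t = (√(D_R² + v_R²x²) − D_R)/v_R².
√(D_R² + v_R²x²) = √(0.05713² + 0.1024² × 12.2²) = 1.251; v_R² = 0.01049.
t = (1.251 − 0.05713)/0.01049 = 114 days.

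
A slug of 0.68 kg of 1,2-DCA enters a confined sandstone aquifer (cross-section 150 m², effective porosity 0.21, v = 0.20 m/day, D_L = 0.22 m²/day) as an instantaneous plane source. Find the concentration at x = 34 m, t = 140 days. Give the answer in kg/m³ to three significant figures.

0.000819 kg/m³

For an instantaneous plane source, C(x,t) = M/(n_e·A·√(4πDt)) · exp(−(x−vt)²/(4Dt)), with n_e·A the pore (flow) area.
Plume center vt = 0.20 × 140 = 28 m, so the well at 34 m is 6 m downgradient of the peak.
√(4πDt) = 19.67 m, giving peak height M/(n_e·A·√(4πDt)) = 0.68/(0.21 × 150 × 19.67) = 0.001097 kg/m³.
(x−vt)²/(4Dt) = (6)²/(4 × 0.22 × 140) = 0.2922; exp(−0.2922) = 0.7466.
C = 0.001097 × 0.7466 = 0.000819 kg/m³.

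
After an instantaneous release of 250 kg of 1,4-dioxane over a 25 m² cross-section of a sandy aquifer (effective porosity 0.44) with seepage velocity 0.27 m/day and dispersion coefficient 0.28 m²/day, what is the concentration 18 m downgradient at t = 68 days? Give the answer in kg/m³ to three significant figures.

For an instantaneous plane source, C(x,t) = M/(n_e·A·√(4πDt)) · exp(−(x−vt)²/(4Dt)), with n_e·A the pore (flow) area.
Plume center vt = 0.27 × 68 = 18.36 m, so the well at 18 m is 0.36 m upgradient of the peak.
√(4πDt) = 15.47 m, giving peak height M/(n_e·A·√(4πDt)) = 250/(0.44 × 25 × 15.47) = 1.469 kg/m³.
(x−vt)²/(4Dt) = (-0.36)²/(4 × 0.28 × 68) = 0.001702; exp(−0.001702) = 0.9983.
C = 1.469 × 0.9983 = 1.47 kg/m³.

1.47 kg/m³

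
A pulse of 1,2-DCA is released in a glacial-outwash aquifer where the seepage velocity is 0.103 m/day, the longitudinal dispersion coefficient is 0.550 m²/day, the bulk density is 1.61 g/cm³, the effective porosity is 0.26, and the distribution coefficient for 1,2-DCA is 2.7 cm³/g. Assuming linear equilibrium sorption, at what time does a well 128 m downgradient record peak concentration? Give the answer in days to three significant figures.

21100 days

Retardation factor R = 1 + ρ_b·K_d/n = 1 + 1.61 × 2.7/0.26 = 17.72.
Sorption retards both mechanisms: v_R = v/R = 0.005813 m/day, D_R = D/R = 0.03104 m²/day.
Peak time from v_R²t² + 2D_R t − x² = 0: t = (√(D_R² + v_R²x²) − D_R)/v_R².
√(D_R² + v_R²x²) = √(0.03104² + 0.005813² × 128²) = 0.7447; v_R² = 3.379e-05.
t = (0.7447 − 0.03104)/3.379e-05 = 21100 days.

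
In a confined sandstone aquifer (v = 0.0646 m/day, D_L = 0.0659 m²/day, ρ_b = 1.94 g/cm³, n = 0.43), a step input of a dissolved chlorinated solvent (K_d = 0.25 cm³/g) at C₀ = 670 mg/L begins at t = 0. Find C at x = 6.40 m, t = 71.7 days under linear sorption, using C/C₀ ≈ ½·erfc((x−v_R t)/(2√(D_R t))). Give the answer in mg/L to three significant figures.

15.1 mg/L

Retardation factor R = 1 + ρ_b·K_d/n = 1 + 1.94 × 0.25/0.43 = 2.128.
Sorption retards both mechanisms: v_R = v/R = 0.03036 m/day, D_R = D/R = 0.03097 m²/day.
v_R·t = 0.03036 × 71.7 = 2.176812 m; 2√(D_R t) = 2.980 m; argument = (6.40 − 2.176812)/2.980 = 1.417.
C = C₀ × ½·erfc(1.417) = 670 × 0.02254 = 15.1 mg/L.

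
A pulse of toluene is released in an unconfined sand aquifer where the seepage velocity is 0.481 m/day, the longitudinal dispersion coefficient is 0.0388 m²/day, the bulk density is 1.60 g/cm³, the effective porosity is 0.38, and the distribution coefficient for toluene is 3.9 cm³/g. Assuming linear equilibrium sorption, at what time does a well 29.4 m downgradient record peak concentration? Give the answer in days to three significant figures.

1060 days

Retardation factor R = 1 + ρ_b·K_d/n = 1 + 1.60 × 3.9/0.38 = 17.42.
Sorption retards both mechanisms: v_R = v/R = 0.02761 m/day, D_R = D/R = 0.002227 m²/day.
Peak time from v_R²t² + 2D_R t − x² = 0: t = (√(D_R² + v_R²x²) − D_R)/v_R².
√(D_R² + v_R²x²) = √(0.002227² + 0.02761² × 29.4²) = 0.8117; v_R² = 0.0007623.
t = (0.8117 − 0.002227)/0.0007623 = 1060 days.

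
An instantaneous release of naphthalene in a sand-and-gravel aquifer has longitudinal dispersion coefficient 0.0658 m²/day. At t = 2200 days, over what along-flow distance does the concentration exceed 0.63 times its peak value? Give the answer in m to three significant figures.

32.7 m

The plume is Gaussian with σ = √(2Dt) = √(2 × 0.0658 × 2200) = 17.02 m.
C/C_peak = exp(−Δx²/(2σ²)) = 0.63 ⇒ Δx = σ·√(−2 ln 0.63) = 17.02 × 0.9613 = 16.36 m.
Width = 2Δx = 32.7 m.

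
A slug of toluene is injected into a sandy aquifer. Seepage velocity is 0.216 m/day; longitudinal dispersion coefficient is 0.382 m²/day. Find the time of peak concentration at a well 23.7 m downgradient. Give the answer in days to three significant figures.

For the 1D instantaneous-source solution, setting ∂C/∂t = 0 at fixed x gives v²t² + 2Dt − x² = 0, so t = (√(D² + v²x²) − D)/v².
√(D² + v²x²) = √(0.382² + 0.216² × 23.7²) = 5.133; v² = 0.046656.
t = (5.133 − 0.382)/0.046656 = 102 days (vs. the pure-advection estimate x/v = 110 d).

102 days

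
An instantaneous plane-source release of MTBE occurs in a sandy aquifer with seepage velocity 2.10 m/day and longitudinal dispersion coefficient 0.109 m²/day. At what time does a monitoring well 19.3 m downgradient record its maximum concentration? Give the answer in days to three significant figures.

For the 1D instantaneous-source solution, setting ∂C/∂t = 0 at fixed x gives v²t² + 2Dt − x² = 0, so t = (√(D² + v²x²) − D)/v².
√(D² + v²x²) = √(0.109² + 2.10² × 19.3²) = 40.53; v² = 4.41.
t = (40.53 − 0.109)/4.41 = 9.17 days (vs. the pure-advection estimate x/v = 9.19 d).

9.17 days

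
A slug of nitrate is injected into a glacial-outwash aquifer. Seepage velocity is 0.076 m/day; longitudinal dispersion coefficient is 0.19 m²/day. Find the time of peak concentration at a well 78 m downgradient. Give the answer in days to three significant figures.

994 days

For the 1D instantaneous-source solution, setting ∂C/∂t = 0 at fixed x gives v²t² + 2Dt − x² = 0, so t = (√(D² + v²x²) − D)/v².
√(D² + v²x²) = √(0.19² + 0.076² × 78²) = 5.931; v² = 0.005776.
t = (5.931 − 0.19)/0.005776 = 994 days (vs. the pure-advection estimate x/v = 1030 d).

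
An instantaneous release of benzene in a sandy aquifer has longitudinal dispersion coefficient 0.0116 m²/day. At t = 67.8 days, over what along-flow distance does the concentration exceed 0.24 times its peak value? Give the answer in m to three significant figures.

The plume is Gaussian with σ = √(2Dt) = √(2 × 0.0116 × 67.8) = 1.254 m.
C/C_peak = exp(−Δx²/(2σ²)) = 0.24 ⇒ Δx = σ·√(−2 ln 0.24) = 1.254 × 1.689 = 2.118 m.
Width = 2Δx = 4.24 m.

4.24 m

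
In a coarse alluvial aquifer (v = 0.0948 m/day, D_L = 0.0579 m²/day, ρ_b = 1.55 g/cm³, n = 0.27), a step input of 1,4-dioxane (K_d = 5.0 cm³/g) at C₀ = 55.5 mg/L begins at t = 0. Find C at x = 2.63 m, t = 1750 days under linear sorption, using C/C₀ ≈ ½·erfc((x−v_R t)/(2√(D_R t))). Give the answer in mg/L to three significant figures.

Retardation factor R = 1 + ρ_b·K_d/n = 1 + 1.55 × 5.0/0.27 = 29.70.
Sorption retards both mechanisms: v_R = v/R = 0.003192 m/day, D_R = D/R = 0.001949 m²/day.
v_R·t = 0.003192 × 1750 = 5.586 m; 2√(D_R t) = 3.694 m; argument = (2.63 − 5.586)/3.694 = -0.8002.
C = C₀ × ½·erfc(-0.8002) = 55.5 × 0.8711 = 48.3 mg/L.

48.3 mg/L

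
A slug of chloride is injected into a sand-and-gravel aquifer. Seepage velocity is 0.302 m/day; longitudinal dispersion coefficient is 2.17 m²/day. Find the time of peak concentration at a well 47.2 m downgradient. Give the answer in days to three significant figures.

For the 1D instantaneous-source solution, setting ∂C/∂t = 0 at fixed x gives v²t² + 2Dt − x² = 0, so t = (√(D² + v²x²) − D)/v².
√(D² + v²x²) = √(2.17² + 0.302² × 47.2²) = 14.42; v² = 0.091204.
t = (14.42 − 2.17)/0.091204 = 134 days (vs. the pure-advection estimate x/v = 156 d).

134 days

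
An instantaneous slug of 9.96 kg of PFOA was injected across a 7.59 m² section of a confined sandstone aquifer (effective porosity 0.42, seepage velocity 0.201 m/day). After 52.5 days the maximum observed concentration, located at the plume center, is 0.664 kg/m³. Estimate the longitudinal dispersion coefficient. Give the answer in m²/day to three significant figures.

0.0336 m²/day

At the plume center C_max = M/(n_e·A·√(4πDt)), so D = M²/(4πt·(n_e·A·C_max)²).
n_e·A·C_max = 0.42 × 7.59 × 0.664 = 2.117 kg/m.
D = 9.96²/(4π × 52.5 × 2.117²) = 0.0336 m²/day.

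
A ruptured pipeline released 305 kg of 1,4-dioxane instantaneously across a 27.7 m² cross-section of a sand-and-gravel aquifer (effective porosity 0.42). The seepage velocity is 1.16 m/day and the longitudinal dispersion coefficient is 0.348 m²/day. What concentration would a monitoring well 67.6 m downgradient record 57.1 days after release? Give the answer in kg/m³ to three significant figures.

For an instantaneous plane source, C(x,t) = M/(n_e·A·√(4πDt)) · exp(−(x−vt)²/(4Dt)), with n_e·A the pore (flow) area.
Plume center vt = 1.16 × 57.1 = 66.236 m, so the well at 67.6 m is 1.364 m downgradient of the peak.
√(4πDt) = 15.80 m, giving peak height M/(n_e·A·√(4πDt)) = 305/(0.42 × 27.7 × 15.80) = 1.659 kg/m³.
(x−vt)²/(4Dt) = (1.364)²/(4 × 0.348 × 57.1) = 0.02341; exp(−0.02341) = 0.9769.
C = 1.659 × 0.9769 = 1.62 kg/m³.

1.62 kg/m³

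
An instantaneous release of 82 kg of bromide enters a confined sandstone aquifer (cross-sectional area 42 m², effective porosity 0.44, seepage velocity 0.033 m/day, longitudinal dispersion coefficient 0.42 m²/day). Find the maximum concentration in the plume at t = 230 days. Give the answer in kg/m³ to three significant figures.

The peak of an instantaneous 1D plume sits at x = vt; there the Gaussian factor is 1 and C_max = M/(n_e·A·√(4πDt)), where n_e·A is the pore area the mass is dissolved in.
√(4πDt) = √(4π × 0.42 × 230) = 34.84 m, so C_max = 82/(0.44 × 42 × 34.84) = 0.127 kg/m³.

0.127 kg/m³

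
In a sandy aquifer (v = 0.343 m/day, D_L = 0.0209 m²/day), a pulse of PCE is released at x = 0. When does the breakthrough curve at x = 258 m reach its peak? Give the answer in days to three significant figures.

For the 1D instantaneous-source solution, setting ∂C/∂t = 0 at fixed x gives v²t² + 2Dt − x² = 0, so t = (√(D² + v²x²) − D)/v².
√(D² + v²x²) = √(0.0209² + 0.343² × 258²) = 88.49; v² = 0.117649.
t = (88.49 − 0.0209)/0.117649 = 752 days (vs. the pure-advection estimate x/v = 752 d).

752 days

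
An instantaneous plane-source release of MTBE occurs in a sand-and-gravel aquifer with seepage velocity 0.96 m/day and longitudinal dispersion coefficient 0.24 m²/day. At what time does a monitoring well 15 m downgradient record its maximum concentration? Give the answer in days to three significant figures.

For the 1D instantaneous-source solution, setting ∂C/∂t = 0 at fixed x gives v²t² + 2Dt − x² = 0, so t = (√(D² + v²x²) − D)/v².
√(D² + v²x²) = √(0.24² + 0.96² × 15²) = 14.40; v² = 0.9216.
t = (14.40 − 0.24)/0.9216 = 15.4 days (vs. the pure-advection estimate x/v = 15.6 d).

15.4 days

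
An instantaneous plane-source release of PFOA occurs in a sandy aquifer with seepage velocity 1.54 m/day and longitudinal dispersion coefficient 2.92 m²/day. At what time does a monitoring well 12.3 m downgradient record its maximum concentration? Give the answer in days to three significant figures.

6.85 days

For the 1D instantaneous-source solution, setting ∂C/∂t = 0 at fixed x gives v²t² + 2Dt − x² = 0, so t = (√(D² + v²x²) − D)/v².
√(D² + v²x²) = √(2.92² + 1.54² × 12.3²) = 19.17; v² = 2.3716.
t = (19.17 − 2.92)/2.3716 = 6.85 days (vs. the pure-advection estimate x/v = 7.99 d).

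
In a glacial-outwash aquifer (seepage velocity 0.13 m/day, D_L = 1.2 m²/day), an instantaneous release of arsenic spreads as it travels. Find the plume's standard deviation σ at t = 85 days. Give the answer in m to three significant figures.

Dispersive spreading gives a Gaussian with σ² = 2Dt; advection only shifts the center.
σ = √(2 × 1.2 × 85) = 14.3 m.

14.3 m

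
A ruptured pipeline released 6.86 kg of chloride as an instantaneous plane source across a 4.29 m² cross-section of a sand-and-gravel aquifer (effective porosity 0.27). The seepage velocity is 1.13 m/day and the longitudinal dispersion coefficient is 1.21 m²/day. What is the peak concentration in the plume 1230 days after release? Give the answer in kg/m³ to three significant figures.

0.0433 kg/m³

The peak of an instantaneous 1D plume sits at x = vt; there the Gaussian factor is 1 and C_max = M/(n_e·A·√(4πDt)), where n_e·A is the pore area the mass is dissolved in.
√(4πDt) = √(4π × 1.21 × 1230) = 136.8 m, so C_max = 6.86/(0.27 × 4.29 × 136.8) = 0.0433 kg/m³.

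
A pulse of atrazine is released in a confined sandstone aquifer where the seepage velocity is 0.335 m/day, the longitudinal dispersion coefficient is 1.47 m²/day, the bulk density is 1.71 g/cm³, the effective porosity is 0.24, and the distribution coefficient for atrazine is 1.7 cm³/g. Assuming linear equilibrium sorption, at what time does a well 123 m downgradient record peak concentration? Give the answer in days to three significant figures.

4650 days

Retardation factor R = 1 + ρ_b·K_d/n = 1 + 1.71 × 1.7/0.24 = 13.11.
Sorption retards both mechanisms: v_R = v/R = 0.02555 m/day, D_R = D/R = 0.1121 m²/day.
Peak time from v_R²t² + 2D_R t − x² = 0: t = (√(D_R² + v_R²x²) − D_R)/v_R².
√(D_R² + v_R²x²) = √(0.1121² + 0.02555² × 123²) = 3.145; v_R² = 0.0006528.
t = (3.145 − 0.1121)/0.0006528 = 4650 days.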